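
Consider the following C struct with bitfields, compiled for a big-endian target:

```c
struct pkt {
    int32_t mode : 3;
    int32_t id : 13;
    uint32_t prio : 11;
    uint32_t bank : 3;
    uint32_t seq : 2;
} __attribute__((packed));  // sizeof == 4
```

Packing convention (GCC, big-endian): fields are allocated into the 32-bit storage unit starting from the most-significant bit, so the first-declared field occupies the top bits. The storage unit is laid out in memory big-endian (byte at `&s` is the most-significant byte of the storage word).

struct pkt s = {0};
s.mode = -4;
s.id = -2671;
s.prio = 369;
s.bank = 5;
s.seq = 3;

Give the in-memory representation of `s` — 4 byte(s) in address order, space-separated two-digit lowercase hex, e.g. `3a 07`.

95 91 2e 37

[29+:3] mode=-4 & 0x7 = 0x4; word=0x80000000
[16+:13] id=-2671 & 0x1fff = 0x1591; word=0x95910000
[5+:11] prio=369 & 0x7ff = 0x171; word=0x95912e20
[2+:3] bank=5 & 0x7 = 0x5; word=0x95912e34
[0+:2] seq=3 & 0x3 = 0x3; word=0x95912e37
word = 0x95912e37 → big-endian bytes:
  [0]=0x95  [1]=0x91  [2]=0x2e  [3]=0x37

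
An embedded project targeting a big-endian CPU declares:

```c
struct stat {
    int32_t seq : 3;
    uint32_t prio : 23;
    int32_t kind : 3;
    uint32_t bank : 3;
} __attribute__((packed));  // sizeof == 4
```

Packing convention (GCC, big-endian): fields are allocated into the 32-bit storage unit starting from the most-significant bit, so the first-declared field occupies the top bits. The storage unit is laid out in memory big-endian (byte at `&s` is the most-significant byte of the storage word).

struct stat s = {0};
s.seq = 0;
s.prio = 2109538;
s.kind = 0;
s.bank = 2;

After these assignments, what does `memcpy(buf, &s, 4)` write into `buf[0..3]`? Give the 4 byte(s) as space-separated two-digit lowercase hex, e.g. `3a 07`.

08 0c 18 82

[29+:3] seq=0 & 0x7 = 0x0; word=0x00000000
[6+:23] prio=2109538 & 0x7fffff = 0x203062; word=0x080c1880
[3+:3] kind=0 & 0x7 = 0x0; word=0x080c1880
[0+:3] bank=2 & 0x7 = 0x2; word=0x080c1882
word = 0x080c1882 → big-endian bytes:
  [0]=0x08  [1]=0x0c  [2]=0x18  [3]=0x82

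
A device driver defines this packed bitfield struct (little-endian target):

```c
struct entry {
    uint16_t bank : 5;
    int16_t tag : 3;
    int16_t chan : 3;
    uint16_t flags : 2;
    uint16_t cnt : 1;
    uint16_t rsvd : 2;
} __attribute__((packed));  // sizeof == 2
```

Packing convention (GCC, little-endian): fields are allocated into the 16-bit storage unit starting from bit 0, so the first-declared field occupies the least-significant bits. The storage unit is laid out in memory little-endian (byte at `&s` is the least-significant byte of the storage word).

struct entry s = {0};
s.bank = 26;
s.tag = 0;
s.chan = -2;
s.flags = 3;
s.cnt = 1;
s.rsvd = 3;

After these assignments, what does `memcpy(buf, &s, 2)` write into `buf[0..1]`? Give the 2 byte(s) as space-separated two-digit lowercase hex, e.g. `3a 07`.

1a fe

bank:5 = 26 → 0x1a << 0 → word 0x001a
tag:3 = 0 → 0x0 << 5 → word 0x001a
chan:3 = -2 → 0x6 << 8 → word 0x061a
flags:2 = 3 → 0x3 << 11 → word 0x1e1a
cnt:1 = 1 → 0x1 << 13 → word 0x3e1a
rsvd:2 = 3 → 0x3 << 14 → word 0xfe1a
word = 0xfe1a → little-endian bytes:
  [0]=0x1a  [1]=0xfe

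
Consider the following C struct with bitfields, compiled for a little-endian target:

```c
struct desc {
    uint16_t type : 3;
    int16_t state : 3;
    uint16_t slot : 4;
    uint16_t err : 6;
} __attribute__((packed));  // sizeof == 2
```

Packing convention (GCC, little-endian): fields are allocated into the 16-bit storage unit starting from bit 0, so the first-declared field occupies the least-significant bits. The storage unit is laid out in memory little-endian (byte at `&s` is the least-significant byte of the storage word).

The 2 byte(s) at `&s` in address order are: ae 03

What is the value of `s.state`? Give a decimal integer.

-3

[0]=0xae [1]=0x03 (little-endian) → word 0x03ae
type [0+:3] = (word>>0) & 0x7 = 6
state [3+:3] = (word>>3) & 0x7 = 5  ←
slot [6+:4] = (word>>6) & 0xf = 14
err [10+:6] = (word>>10) & 0x3f = 0
state signed 3b, MSB=1: 5 - 8 = -3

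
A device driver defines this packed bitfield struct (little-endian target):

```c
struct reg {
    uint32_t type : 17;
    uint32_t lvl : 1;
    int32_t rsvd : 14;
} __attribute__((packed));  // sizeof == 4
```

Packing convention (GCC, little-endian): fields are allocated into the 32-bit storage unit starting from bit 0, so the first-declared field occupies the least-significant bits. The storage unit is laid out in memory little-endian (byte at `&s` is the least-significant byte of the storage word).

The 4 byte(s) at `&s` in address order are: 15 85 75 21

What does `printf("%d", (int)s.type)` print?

99605

[0]=0x15 [1]=0x85 [2]=0x75 [3]=0x21 (little-endian) → word 0x21758515
type [0+:17] = (word>>0) & 0x1ffff = 99605  ←
lvl [17+:1] = (word>>17) & 0x1 = 0
rsvd [18+:14] = (word>>18) & 0x3fff = 2141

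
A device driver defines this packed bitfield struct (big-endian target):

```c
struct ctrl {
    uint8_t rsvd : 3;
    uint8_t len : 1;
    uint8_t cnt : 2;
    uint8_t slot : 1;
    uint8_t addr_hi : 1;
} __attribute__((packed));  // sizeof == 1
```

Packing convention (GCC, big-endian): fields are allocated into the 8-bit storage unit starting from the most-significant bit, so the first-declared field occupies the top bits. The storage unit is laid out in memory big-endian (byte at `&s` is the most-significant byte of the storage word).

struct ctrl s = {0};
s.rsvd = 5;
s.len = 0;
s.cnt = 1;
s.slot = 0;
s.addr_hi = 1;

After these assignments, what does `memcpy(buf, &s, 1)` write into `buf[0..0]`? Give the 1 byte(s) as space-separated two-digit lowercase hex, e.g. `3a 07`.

a5

rsvd (3b) val=5 bits=0x5 at bit 5: 0xa0
len (1b) val=0 bits=0x0 at bit 4: 0xa0
cnt (2b) val=1 bits=0x1 at bit 2: 0xa4
slot (1b) val=0 bits=0x0 at bit 1: 0xa4
addr_hi (1b) val=1 bits=0x1 at bit 0: 0xa5
word = 0xa5 → big-endian bytes:
  [0]=0xa5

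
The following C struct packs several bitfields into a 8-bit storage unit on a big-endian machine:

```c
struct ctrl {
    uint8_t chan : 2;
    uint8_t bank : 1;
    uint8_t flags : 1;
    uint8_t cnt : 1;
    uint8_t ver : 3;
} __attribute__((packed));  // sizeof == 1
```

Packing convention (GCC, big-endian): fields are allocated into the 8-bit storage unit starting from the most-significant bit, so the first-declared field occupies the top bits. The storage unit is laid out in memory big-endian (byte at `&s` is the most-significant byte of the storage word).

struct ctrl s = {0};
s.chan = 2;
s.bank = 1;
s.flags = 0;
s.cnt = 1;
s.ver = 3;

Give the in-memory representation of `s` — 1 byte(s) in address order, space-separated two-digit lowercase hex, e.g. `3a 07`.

chan (2b) val=2 bits=0x2 at bit 6: 0x80
bank (1b) val=1 bits=0x1 at bit 5: 0xa0
flags (1b) val=0 bits=0x0 at bit 4: 0xa0
cnt (1b) val=1 bits=0x1 at bit 3: 0xa8
ver (3b) val=3 bits=0x3 at bit 0: 0xab
word = 0xab → big-endian bytes:
  [0]=0xab

ab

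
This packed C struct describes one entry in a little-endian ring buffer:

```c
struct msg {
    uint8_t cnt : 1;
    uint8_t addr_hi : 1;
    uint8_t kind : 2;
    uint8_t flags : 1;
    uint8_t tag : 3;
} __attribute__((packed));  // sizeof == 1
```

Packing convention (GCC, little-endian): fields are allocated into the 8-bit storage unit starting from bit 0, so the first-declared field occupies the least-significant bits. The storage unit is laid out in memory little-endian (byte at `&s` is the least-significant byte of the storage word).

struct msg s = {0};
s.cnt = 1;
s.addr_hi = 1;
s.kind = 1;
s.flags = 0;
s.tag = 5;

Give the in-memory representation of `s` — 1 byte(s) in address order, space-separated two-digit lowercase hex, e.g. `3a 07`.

[0+:1] cnt=1 & 0x1 = 0x1; word=0x01
[1+:1] addr_hi=1 & 0x1 = 0x1; word=0x03
[2+:2] kind=1 & 0x3 = 0x1; word=0x07
[4+:1] flags=0 & 0x1 = 0x0; word=0x07
[5+:3] tag=5 & 0x7 = 0x5; word=0xa7
word = 0xa7 → little-endian bytes:
  [0]=0xa7

a7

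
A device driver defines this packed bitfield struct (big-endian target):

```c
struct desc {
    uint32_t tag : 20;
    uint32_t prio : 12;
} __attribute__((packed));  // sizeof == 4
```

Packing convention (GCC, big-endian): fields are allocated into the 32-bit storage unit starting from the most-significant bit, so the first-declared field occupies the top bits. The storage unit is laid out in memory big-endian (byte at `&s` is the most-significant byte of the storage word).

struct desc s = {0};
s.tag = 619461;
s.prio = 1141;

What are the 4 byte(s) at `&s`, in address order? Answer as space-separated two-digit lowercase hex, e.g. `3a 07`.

tag (20b) val=619461 bits=0x973c5 at bit 12: 0x973c5000
prio (12b) val=1141 bits=0x475 at bit 0: 0x973c5475
word = 0x973c5475 → big-endian bytes:
  [0]=0x97  [1]=0x3c  [2]=0x54  [3]=0x75

97 3c 54 75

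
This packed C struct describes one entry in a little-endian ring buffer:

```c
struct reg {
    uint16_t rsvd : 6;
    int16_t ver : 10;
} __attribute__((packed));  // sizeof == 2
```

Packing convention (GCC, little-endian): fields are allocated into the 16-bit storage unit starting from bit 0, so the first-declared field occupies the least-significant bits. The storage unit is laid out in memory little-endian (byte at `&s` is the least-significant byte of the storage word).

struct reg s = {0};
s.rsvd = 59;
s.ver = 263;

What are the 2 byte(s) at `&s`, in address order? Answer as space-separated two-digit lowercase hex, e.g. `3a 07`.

fb 41

[0+:6] rsvd=59 & 0x3f = 0x3b; word=0x003b
[6+:10] ver=263 & 0x3ff = 0x107; word=0x41fb
word = 0x41fb → little-endian bytes:
  [0]=0xfb  [1]=0x41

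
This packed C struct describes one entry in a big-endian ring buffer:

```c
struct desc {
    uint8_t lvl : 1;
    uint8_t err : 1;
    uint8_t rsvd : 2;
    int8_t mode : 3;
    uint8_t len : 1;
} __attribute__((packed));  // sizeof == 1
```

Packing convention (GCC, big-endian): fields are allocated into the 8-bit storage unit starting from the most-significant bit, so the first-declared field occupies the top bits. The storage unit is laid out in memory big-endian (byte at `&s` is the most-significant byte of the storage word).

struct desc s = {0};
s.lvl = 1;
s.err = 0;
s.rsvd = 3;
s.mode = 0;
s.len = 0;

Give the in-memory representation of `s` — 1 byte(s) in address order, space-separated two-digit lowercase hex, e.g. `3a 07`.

b0

lvl (1b) val=1 bits=0x1 at bit 7: 0x80
err (1b) val=0 bits=0x0 at bit 6: 0x80
rsvd (2b) val=3 bits=0x3 at bit 4: 0xb0
mode (3b) val=0 bits=0x0 at bit 1: 0xb0
len (1b) val=0 bits=0x0 at bit 0: 0xb0
word = 0xb0 → big-endian bytes:
  [0]=0xb0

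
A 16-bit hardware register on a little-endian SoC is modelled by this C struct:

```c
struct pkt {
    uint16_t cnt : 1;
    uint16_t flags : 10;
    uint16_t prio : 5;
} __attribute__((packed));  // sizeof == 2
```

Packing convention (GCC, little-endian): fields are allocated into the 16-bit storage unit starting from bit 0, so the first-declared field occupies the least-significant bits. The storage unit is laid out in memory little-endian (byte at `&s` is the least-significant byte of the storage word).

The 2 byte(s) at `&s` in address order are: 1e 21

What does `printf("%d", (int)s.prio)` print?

4

[0]=0x1e [1]=0x21 (little-endian) → word 0x211e
cnt:1 @ bit 0 → (0x211e>>0)&0x1 = 0x0
flags:10 @ bit 1 → (0x211e>>1)&0x3ff = 0x8f
prio:5 @ bit 11 → (0x211e>>11)&0x1f = 0x4  ←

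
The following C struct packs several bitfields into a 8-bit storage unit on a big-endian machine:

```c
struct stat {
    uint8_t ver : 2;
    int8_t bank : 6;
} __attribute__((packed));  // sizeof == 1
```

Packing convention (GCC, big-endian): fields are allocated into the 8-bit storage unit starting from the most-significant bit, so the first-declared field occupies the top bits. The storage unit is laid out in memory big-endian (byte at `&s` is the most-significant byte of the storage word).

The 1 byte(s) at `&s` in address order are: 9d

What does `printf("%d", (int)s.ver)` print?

[0]=0x9d (big-endian) → word 0x9d
ver:2 @ bit 6 → (0x9d>>6)&0x3 = 0x2  ←
bank:6 @ bit 0 → (0x9d>>0)&0x3f = 0x1d

2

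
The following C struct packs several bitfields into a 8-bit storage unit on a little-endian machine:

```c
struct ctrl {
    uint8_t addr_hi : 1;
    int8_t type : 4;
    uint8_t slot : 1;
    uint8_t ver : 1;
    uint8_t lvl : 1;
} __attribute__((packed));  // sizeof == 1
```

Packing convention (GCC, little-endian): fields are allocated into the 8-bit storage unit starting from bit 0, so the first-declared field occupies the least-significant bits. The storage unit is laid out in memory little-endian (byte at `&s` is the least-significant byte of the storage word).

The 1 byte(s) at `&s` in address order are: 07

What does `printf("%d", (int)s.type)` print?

[0]=0x07 (little-endian) → word 0x07
addr_hi:1 @ bit 0 → (0x07>>0)&0x1 = 0x1
type:4 @ bit 1 → (0x07>>1)&0xf = 0x3  ←
slot:1 @ bit 5 → (0x07>>5)&0x1 = 0x0
ver:1 @ bit 6 → (0x07>>6)&0x1 = 0x0
lvl:1 @ bit 7 → (0x07>>7)&0x1 = 0x0
type signed 4b, MSB=0: value = 3

3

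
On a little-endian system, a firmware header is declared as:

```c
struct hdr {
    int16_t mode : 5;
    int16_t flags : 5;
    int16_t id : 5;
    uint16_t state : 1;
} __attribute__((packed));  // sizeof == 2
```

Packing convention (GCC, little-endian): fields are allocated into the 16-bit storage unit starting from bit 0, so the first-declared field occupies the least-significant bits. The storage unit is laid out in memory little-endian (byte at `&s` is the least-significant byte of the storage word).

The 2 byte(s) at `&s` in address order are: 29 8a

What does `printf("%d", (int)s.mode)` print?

9

[0]=0x29 [1]=0x8a (little-endian) → word 0x8a29
mode:5 @ bit 0 → (0x8a29>>0)&0x1f = 0x9  ←
flags:5 @ bit 5 → (0x8a29>>5)&0x1f = 0x11
id:5 @ bit 10 → (0x8a29>>10)&0x1f = 0x2
state:1 @ bit 15 → (0x8a29>>15)&0x1 = 0x1
mode signed 5b, MSB=0: value = 9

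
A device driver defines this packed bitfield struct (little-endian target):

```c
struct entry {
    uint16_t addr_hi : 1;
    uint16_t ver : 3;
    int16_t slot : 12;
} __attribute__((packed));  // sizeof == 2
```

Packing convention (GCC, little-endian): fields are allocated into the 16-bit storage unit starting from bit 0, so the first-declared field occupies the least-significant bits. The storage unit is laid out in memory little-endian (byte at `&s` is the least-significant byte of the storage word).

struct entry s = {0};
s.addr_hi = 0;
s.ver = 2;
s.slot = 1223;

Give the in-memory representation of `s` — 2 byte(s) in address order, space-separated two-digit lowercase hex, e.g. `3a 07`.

74 4c

[0+:1] addr_hi=0 & 0x1 = 0x0; word=0x0000
[1+:3] ver=2 & 0x7 = 0x2; word=0x0004
[4+:12] slot=1223 & 0xfff = 0x4c7; word=0x4c74
word = 0x4c74 → little-endian bytes:
  [0]=0x74  [1]=0x4c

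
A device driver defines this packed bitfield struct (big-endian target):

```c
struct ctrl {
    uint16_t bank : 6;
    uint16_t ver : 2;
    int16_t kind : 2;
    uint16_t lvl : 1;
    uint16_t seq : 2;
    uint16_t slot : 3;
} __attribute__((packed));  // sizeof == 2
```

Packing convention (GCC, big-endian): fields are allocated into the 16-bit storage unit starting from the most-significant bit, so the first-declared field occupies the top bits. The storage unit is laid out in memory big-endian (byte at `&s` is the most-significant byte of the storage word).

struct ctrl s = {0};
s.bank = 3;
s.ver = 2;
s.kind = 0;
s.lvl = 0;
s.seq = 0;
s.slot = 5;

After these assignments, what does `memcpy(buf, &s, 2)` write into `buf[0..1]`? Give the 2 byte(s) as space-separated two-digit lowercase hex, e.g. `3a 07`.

0e 05

bank:6 = 3 → 0x3 << 10 → word 0x0c00
ver:2 = 2 → 0x2 << 8 → word 0x0e00
kind:2 = 0 → 0x0 << 6 → word 0x0e00
lvl:1 = 0 → 0x0 << 5 → word 0x0e00
seq:2 = 0 → 0x0 << 3 → word 0x0e00
slot:3 = 5 → 0x5 << 0 → word 0x0e05
word = 0x0e05 → big-endian bytes:
  [0]=0x0e  [1]=0x05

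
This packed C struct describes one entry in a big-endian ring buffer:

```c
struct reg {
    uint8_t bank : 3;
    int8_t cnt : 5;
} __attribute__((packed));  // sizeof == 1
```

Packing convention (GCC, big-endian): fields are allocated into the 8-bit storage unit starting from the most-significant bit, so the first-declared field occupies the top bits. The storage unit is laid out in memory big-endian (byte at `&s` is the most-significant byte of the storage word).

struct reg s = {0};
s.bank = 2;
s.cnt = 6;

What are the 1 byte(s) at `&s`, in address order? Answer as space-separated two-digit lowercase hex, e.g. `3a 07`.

46

bank:3 = 2 → 0x2 << 5 → word 0x40
cnt:5 = 6 → 0x6 << 0 → word 0x46
word = 0x46 → big-endian bytes:
  [0]=0x46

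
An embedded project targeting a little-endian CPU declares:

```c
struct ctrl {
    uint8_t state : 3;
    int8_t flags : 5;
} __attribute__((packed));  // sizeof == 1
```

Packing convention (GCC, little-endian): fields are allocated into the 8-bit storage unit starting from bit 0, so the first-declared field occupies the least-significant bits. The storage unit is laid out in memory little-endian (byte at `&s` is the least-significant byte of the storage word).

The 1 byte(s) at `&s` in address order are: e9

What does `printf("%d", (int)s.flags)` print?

-3

[0]=0xe9 (little-endian) → word 0xe9
state [0+:3] = (word>>0) & 0x7 = 1
flags [3+:5] = (word>>3) & 0x1f = 29  ←
flags signed 5b, MSB=1: 29 - 32 = -3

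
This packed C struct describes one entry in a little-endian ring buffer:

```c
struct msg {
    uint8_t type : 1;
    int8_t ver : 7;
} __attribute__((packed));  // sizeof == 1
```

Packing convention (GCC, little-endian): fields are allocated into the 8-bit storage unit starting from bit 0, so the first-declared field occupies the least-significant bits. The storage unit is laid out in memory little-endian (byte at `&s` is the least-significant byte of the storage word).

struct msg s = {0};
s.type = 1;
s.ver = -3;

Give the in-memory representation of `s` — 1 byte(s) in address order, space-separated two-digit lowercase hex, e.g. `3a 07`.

fb

[0+:1] type=1 & 0x1 = 0x1; word=0x01
[1+:7] ver=-3 & 0x7f = 0x7d; word=0xfb
word = 0xfb → little-endian bytes:
  [0]=0xfb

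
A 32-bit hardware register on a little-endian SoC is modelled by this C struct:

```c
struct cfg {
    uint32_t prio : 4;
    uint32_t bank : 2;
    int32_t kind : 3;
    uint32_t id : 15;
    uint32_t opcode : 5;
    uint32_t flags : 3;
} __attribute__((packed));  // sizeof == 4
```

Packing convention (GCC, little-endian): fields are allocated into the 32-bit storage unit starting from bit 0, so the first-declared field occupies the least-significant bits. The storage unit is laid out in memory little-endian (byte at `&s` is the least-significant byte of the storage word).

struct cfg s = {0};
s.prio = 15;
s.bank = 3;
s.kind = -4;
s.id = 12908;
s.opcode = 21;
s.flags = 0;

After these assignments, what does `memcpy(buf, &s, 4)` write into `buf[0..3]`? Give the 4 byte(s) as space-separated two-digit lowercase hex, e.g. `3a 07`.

3f d9 64 15

prio (4b) val=15 bits=0xf at bit 0: 0x0000000f
bank (2b) val=3 bits=0x3 at bit 4: 0x0000003f
kind (3b) val=-4 bits=0x4 at bit 6: 0x0000013f
id (15b) val=12908 bits=0x326c at bit 9: 0x0064d93f
opcode (5b) val=21 bits=0x15 at bit 24: 0x1564d93f
flags (3b) val=0 bits=0x0 at bit 29: 0x1564d93f
word = 0x1564d93f → little-endian bytes:
  [0]=0x3f  [1]=0xd9  [2]=0x64  [3]=0x15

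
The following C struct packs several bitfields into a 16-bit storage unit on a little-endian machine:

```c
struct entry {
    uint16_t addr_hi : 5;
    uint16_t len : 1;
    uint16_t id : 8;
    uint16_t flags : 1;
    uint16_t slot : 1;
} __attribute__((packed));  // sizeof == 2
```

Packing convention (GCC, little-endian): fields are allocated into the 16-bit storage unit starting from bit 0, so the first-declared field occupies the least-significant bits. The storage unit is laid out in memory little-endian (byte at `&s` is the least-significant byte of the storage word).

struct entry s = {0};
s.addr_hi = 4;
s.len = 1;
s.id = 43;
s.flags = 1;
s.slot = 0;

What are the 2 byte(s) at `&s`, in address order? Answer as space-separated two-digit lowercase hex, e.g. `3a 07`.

e4 4a

[0+:5] addr_hi=4 & 0x1f = 0x4; word=0x0004
[5+:1] len=1 & 0x1 = 0x1; word=0x0024
[6+:8] id=43 & 0xff = 0x2b; word=0x0ae4
[14+:1] flags=1 & 0x1 = 0x1; word=0x4ae4
[15+:1] slot=0 & 0x1 = 0x0; word=0x4ae4
word = 0x4ae4 → little-endian bytes:
  [0]=0xe4  [1]=0x4a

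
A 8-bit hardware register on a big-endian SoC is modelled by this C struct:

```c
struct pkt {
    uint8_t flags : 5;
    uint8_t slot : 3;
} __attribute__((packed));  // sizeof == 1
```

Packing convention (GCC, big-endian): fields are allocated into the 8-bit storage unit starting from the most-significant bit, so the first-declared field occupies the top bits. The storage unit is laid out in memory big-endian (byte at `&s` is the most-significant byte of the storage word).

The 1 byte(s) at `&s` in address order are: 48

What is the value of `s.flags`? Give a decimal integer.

[0]=0x48 (big-endian) → word 0x48
flags [3+:5] = (word>>3) & 0x1f = 9  ←
slot [0+:3] = (word>>0) & 0x7 = 0

9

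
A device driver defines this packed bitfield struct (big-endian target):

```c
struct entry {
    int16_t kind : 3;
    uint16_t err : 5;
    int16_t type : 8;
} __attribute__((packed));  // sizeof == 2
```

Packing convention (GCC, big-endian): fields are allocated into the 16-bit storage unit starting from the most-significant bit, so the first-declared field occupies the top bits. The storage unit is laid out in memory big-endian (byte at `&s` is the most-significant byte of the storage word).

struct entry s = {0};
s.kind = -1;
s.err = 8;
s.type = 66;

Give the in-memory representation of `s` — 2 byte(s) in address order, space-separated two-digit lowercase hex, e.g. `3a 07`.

kind:3 = -1 → 0x7 << 13 → word 0xe000
err:5 = 8 → 0x8 << 8 → word 0xe800
type:8 = 66 → 0x42 << 0 → word 0xe842
word = 0xe842 → big-endian bytes:
  [0]=0xe8  [1]=0x42

e8 42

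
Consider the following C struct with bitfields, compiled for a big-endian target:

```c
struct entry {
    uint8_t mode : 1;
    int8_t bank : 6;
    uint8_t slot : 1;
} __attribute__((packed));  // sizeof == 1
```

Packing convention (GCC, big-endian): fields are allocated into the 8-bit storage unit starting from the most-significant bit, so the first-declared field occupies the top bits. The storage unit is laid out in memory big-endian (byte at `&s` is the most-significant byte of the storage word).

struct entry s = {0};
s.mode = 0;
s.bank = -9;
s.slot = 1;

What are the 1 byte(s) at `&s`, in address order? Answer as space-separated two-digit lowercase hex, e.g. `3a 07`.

mode:1 = 0 → 0x0 << 7 → word 0x00
bank:6 = -9 → 0x37 << 1 → word 0x6e
slot:1 = 1 → 0x1 << 0 → word 0x6f
word = 0x6f → big-endian bytes:
  [0]=0x6f

6f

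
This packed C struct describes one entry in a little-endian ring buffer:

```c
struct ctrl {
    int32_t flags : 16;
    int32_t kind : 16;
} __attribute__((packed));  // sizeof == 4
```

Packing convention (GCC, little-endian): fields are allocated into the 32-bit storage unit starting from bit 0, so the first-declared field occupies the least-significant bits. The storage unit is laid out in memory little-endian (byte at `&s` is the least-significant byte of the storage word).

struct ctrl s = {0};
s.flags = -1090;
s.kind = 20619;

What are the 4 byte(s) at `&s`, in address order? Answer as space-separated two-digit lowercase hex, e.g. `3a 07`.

[0+:16] flags=-1090 & 0xffff = 0xfbbe; word=0x0000fbbe
[16+:16] kind=20619 & 0xffff = 0x508b; word=0x508bfbbe
word = 0x508bfbbe → little-endian bytes:
  [0]=0xbe  [1]=0xfb  [2]=0x8b  [3]=0x50

be fb 8b 50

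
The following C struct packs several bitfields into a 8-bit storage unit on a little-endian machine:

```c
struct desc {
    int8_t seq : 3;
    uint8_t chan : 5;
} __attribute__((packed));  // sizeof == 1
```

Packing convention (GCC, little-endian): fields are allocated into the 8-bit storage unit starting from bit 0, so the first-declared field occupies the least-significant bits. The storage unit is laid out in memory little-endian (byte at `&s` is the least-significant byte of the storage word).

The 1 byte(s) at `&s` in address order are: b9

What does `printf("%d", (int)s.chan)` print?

[0]=0xb9 (little-endian) → word 0xb9
seq [0+:3] = (word>>0) & 0x7 = 1
chan [3+:5] = (word>>3) & 0x1f = 23  ←

23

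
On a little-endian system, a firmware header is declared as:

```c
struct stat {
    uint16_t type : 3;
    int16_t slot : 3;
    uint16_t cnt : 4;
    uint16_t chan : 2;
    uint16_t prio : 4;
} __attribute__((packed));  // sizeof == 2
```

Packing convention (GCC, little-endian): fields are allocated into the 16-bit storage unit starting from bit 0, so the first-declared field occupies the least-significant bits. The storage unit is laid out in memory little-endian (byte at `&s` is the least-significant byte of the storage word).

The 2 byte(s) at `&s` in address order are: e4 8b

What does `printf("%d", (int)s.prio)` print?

8

[0]=0xe4 [1]=0x8b (little-endian) → word 0x8be4
type [0+:3] = (word>>0) & 0x7 = 4
slot [3+:3] = (word>>3) & 0x7 = 4
cnt [6+:4] = (word>>6) & 0xf = 15
chan [10+:2] = (word>>10) & 0x3 = 2
prio [12+:4] = (word>>12) & 0xf = 8  ←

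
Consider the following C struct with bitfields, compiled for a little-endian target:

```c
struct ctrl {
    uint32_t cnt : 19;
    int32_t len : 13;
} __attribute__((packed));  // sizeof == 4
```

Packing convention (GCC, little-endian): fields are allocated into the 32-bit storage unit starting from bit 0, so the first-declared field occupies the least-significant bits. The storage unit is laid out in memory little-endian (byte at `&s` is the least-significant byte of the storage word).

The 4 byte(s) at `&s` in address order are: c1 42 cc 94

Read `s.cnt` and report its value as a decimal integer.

[0]=0xc1 [1]=0x42 [2]=0xcc [3]=0x94 (little-endian) → word 0x94cc42c1
cnt [0+:19] = (word>>0) & 0x7ffff = 279233  ←
len [19+:13] = (word>>19) & 0x1fff = 4761

279233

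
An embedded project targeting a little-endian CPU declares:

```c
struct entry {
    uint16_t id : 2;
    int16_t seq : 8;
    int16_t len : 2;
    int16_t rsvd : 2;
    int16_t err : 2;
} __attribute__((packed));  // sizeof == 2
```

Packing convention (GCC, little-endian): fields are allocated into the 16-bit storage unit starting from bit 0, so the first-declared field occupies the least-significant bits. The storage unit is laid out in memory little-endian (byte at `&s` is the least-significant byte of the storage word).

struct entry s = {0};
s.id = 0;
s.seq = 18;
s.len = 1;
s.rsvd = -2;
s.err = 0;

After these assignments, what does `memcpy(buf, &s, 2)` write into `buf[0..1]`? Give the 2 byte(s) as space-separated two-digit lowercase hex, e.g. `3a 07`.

48 24

[0+:2] id=0 & 0x3 = 0x0; word=0x0000
[2+:8] seq=18 & 0xff = 0x12; word=0x0048
[10+:2] len=1 & 0x3 = 0x1; word=0x0448
[12+:2] rsvd=-2 & 0x3 = 0x2; word=0x2448
[14+:2] err=0 & 0x3 = 0x0; word=0x2448
word = 0x2448 → little-endian bytes:
  [0]=0x48  [1]=0x24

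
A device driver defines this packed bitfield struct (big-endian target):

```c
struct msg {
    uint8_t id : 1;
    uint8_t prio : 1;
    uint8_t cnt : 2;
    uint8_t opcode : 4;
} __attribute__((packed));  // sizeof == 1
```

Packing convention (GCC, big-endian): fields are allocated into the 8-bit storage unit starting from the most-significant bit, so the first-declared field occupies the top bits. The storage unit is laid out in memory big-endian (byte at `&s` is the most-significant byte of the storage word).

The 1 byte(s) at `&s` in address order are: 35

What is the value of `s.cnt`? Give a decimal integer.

[0]=0x35 (big-endian) → word 0x35
id [7+:1] = (word>>7) & 0x1 = 0
prio [6+:1] = (word>>6) & 0x1 = 0
cnt [4+:2] = (word>>4) & 0x3 = 3  ←
opcode [0+:4] = (word>>0) & 0xf = 5

3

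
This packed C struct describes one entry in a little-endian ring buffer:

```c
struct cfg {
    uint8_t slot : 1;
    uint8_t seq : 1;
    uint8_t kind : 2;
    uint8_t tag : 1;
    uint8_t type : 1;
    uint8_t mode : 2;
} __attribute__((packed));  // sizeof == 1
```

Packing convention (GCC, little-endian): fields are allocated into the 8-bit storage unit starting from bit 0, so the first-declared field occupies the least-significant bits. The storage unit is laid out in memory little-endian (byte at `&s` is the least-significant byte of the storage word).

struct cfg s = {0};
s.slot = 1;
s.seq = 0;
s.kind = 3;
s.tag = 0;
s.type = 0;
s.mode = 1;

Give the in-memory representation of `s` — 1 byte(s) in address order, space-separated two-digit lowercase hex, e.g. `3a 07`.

slot (1b) val=1 bits=0x1 at bit 0: 0x01
seq (1b) val=0 bits=0x0 at bit 1: 0x01
kind (2b) val=3 bits=0x3 at bit 2: 0x0d
tag (1b) val=0 bits=0x0 at bit 4: 0x0d
type (1b) val=0 bits=0x0 at bit 5: 0x0d
mode (2b) val=1 bits=0x1 at bit 6: 0x4d
word = 0x4d → little-endian bytes:
  [0]=0x4d

4d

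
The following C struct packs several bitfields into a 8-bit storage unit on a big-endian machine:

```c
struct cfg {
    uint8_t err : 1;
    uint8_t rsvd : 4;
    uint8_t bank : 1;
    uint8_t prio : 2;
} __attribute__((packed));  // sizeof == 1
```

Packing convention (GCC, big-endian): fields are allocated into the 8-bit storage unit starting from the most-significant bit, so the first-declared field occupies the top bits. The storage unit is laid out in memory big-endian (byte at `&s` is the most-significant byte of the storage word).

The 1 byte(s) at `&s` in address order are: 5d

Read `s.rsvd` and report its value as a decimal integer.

11

[0]=0x5d (big-endian) → word 0x5d
err:1 @ bit 7 → (0x5d>>7)&0x1 = 0x0
rsvd:4 @ bit 3 → (0x5d>>3)&0xf = 0xb  ←
bank:1 @ bit 2 → (0x5d>>2)&0x1 = 0x1
prio:2 @ bit 0 → (0x5d>>0)&0x3 = 0x1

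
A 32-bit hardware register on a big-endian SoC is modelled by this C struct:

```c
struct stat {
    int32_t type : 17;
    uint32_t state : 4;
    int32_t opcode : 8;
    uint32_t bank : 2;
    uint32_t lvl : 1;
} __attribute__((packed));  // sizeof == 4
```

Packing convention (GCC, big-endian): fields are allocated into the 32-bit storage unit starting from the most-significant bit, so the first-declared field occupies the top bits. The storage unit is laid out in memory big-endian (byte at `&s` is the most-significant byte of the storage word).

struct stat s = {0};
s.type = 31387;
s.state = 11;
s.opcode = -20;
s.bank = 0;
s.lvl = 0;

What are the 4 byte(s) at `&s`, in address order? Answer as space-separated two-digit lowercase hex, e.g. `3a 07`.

3d 4d df 60

[15+:17] type=31387 & 0x1ffff = 0x7a9b; word=0x3d4d8000
[11+:4] state=11 & 0xf = 0xb; word=0x3d4dd800
[3+:8] opcode=-20 & 0xff = 0xec; word=0x3d4ddf60
[1+:2] bank=0 & 0x3 = 0x0; word=0x3d4ddf60
[0+:1] lvl=0 & 0x1 = 0x0; word=0x3d4ddf60
word = 0x3d4ddf60 → big-endian bytes:
  [0]=0x3d  [1]=0x4d  [2]=0xdf  [3]=0x60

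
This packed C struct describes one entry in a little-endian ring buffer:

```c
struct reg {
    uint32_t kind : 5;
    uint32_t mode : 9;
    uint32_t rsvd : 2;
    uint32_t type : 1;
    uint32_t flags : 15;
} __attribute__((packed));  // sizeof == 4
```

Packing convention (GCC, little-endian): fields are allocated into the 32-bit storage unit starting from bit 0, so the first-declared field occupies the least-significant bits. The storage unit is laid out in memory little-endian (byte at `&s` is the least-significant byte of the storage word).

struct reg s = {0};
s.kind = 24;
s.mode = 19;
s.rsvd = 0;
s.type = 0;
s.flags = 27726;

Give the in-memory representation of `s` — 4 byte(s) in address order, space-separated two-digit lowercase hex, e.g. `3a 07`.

78 02 9c d8

[0+:5] kind=24 & 0x1f = 0x18; word=0x00000018
[5+:9] mode=19 & 0x1ff = 0x13; word=0x00000278
[14+:2] rsvd=0 & 0x3 = 0x0; word=0x00000278
[16+:1] type=0 & 0x1 = 0x0; word=0x00000278
[17+:15] flags=27726 & 0x7fff = 0x6c4e; word=0xd89c0278
word = 0xd89c0278 → little-endian bytes:
  [0]=0x78  [1]=0x02  [2]=0x9c  [3]=0xd8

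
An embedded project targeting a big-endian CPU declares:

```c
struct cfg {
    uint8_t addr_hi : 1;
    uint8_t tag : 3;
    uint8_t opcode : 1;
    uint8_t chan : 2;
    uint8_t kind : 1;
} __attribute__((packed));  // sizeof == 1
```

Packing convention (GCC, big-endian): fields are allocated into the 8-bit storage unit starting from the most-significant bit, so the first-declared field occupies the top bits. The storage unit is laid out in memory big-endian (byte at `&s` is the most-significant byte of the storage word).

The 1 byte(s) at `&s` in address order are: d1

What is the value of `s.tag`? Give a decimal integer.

[0]=0xd1 (big-endian) → word 0xd1
addr_hi:1 @ bit 7 → (0xd1>>7)&0x1 = 0x1
tag:3 @ bit 4 → (0xd1>>4)&0x7 = 0x5  ←
opcode:1 @ bit 3 → (0xd1>>3)&0x1 = 0x0
chan:2 @ bit 1 → (0xd1>>1)&0x3 = 0x0
kind:1 @ bit 0 → (0xd1>>0)&0x1 = 0x1

5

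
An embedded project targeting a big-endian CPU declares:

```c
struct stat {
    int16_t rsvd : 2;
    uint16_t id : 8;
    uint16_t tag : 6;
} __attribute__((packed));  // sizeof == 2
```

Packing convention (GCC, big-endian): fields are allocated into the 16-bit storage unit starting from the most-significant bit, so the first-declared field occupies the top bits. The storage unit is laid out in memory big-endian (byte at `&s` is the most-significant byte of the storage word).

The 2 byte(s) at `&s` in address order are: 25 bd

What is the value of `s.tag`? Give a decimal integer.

61

[0]=0x25 [1]=0xbd (big-endian) → word 0x25bd
rsvd [14+:2] = (word>>14) & 0x3 = 0
id [6+:8] = (word>>6) & 0xff = 150
tag [0+:6] = (word>>0) & 0x3f = 61  ←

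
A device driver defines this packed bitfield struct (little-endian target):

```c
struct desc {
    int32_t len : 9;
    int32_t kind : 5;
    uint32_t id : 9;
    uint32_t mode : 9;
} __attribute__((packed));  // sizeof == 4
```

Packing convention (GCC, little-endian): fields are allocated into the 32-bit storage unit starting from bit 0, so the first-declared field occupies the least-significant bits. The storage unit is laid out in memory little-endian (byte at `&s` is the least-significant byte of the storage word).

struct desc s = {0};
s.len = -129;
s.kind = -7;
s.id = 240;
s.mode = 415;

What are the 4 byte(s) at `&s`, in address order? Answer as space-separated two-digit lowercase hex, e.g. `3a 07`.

len:9 = -129 → 0x17f << 0 → word 0x0000017f
kind:5 = -7 → 0x19 << 9 → word 0x0000337f
id:9 = 240 → 0xf0 << 14 → word 0x003c337f
mode:9 = 415 → 0x19f << 23 → word 0xcfbc337f
word = 0xcfbc337f → little-endian bytes:
  [0]=0x7f  [1]=0x33  [2]=0xbc  [3]=0xcf

7f 33 bc cf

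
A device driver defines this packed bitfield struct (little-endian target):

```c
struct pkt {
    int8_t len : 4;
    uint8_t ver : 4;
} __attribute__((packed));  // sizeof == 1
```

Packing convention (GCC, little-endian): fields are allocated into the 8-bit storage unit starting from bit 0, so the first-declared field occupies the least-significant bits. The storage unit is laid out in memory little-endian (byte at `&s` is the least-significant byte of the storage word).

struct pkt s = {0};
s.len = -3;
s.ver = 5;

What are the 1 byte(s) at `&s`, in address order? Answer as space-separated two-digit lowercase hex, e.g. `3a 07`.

[0+:4] len=-3 & 0xf = 0xd; word=0x0d
[4+:4] ver=5 & 0xf = 0x5; word=0x5d
word = 0x5d → little-endian bytes:
  [0]=0x5d

5d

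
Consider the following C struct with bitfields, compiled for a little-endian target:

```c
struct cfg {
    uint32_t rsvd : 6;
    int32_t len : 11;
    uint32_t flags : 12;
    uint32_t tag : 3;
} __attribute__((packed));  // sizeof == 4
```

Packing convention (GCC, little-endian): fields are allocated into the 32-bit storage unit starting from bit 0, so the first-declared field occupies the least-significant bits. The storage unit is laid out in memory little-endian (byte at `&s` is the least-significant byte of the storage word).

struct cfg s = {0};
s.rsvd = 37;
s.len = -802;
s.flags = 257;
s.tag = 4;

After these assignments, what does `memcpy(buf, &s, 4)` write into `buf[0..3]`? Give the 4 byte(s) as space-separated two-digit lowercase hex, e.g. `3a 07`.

rsvd (6b) val=37 bits=0x25 at bit 0: 0x00000025
len (11b) val=-802 bits=0x4de at bit 6: 0x000137a5
flags (12b) val=257 bits=0x101 at bit 17: 0x020337a5
tag (3b) val=4 bits=0x4 at bit 29: 0x820337a5
word = 0x820337a5 → little-endian bytes:
  [0]=0xa5  [1]=0x37  [2]=0x03  [3]=0x82

a5 37 03 82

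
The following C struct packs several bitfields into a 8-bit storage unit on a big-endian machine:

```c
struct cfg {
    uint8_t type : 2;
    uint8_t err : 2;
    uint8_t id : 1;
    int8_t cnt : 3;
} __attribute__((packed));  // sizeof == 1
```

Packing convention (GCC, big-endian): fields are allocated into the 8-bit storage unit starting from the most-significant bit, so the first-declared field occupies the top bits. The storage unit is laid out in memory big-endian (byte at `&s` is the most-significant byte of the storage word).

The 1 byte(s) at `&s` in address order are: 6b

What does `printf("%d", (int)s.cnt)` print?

3

[0]=0x6b (big-endian) → word 0x6b
type [6+:2] = (word>>6) & 0x3 = 1
err [4+:2] = (word>>4) & 0x3 = 2
id [3+:1] = (word>>3) & 0x1 = 1
cnt [0+:3] = (word>>0) & 0x7 = 3  ←
cnt signed 3b, MSB=0: value = 3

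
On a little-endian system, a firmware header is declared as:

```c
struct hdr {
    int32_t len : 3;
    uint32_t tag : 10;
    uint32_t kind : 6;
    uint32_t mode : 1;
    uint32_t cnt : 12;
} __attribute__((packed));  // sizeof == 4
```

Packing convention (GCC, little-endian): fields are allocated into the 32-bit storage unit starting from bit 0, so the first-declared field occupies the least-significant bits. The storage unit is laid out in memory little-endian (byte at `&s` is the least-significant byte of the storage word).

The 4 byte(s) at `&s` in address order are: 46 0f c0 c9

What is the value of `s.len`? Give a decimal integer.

-2

[0]=0x46 [1]=0x0f [2]=0xc0 [3]=0xc9 (little-endian) → word 0xc9c00f46
len:3 @ bit 0 → (0xc9c00f46>>0)&0x7 = 0x6  ←
tag:10 @ bit 3 → (0xc9c00f46>>3)&0x3ff = 0x1e8
kind:6 @ bit 13 → (0xc9c00f46>>13)&0x3f = 0x0
mode:1 @ bit 19 → (0xc9c00f46>>19)&0x1 = 0x0
cnt:12 @ bit 20 → (0xc9c00f46>>20)&0xfff = 0xc9c
len signed 3b, MSB=1: 6 - 8 = -2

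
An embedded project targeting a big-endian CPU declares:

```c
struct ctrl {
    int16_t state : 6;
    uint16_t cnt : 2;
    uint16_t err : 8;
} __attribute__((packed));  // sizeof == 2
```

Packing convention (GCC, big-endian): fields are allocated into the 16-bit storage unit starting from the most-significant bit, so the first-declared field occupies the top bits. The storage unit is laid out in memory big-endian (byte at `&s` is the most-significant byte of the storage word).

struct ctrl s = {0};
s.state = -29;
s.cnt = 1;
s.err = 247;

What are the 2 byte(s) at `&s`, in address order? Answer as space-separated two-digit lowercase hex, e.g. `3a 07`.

[10+:6] state=-29 & 0x3f = 0x23; word=0x8c00
[8+:2] cnt=1 & 0x3 = 0x1; word=0x8d00
[0+:8] err=247 & 0xff = 0xf7; word=0x8df7
word = 0x8df7 → big-endian bytes:
  [0]=0x8d  [1]=0xf7

8d f7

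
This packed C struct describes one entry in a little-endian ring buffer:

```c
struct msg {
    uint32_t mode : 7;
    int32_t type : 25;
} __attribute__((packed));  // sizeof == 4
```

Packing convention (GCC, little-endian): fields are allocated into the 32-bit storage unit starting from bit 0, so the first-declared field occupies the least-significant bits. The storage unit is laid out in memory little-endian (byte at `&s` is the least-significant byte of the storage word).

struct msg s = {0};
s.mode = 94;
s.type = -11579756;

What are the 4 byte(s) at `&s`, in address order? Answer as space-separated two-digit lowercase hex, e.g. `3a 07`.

mode:7 = 94 → 0x5e << 0 → word 0x0000005e
type:25 = -11579756 → 0x14f4e94 << 7 → word 0xa7a74a5e
word = 0xa7a74a5e → little-endian bytes:
  [0]=0x5e  [1]=0x4a  [2]=0xa7  [3]=0xa7

5e 4a a7 a7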